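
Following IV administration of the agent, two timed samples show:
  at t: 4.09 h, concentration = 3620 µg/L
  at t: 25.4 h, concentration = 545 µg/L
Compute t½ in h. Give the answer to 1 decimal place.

k = ln(C₁/C₂) / (t₂ − t₁) = ln(3620/545) / (25.4 − 4.09)
  = 1.893 / 21.31 = 0.08883 h⁻¹
t½ = ln2 / k = 0.693147 / 0.08883 = 7.803 h

7.8 h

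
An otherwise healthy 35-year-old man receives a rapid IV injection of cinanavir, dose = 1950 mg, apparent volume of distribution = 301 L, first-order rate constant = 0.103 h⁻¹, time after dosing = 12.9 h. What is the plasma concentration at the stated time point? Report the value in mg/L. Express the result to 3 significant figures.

1.72 mg/L

C₀ = Dose / Vd = 1950 / 301 = 6.478 mg/L
C = C₀ · e^(−k·t) = 6.478 × e^(−0.1030 × 12.9)
  = 6.478 × 0.2648 = 1.715 mg/L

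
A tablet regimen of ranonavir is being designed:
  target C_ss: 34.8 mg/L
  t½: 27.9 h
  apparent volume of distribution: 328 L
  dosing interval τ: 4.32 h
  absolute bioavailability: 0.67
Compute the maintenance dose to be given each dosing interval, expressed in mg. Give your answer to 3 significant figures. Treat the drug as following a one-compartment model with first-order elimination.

1830 mg

k = ln2 / t½ = 0.693147 / 27.9 = 0.02484 h⁻¹
CL = k × Vd = 0.02484 × 328 = 8.148 L/h
At steady state, F × (Dose/τ) = Css × CL.
Dose = Css × CL × τ / F = 34.8 × 8.148 × 4.32 / 0.67 = 1828 mg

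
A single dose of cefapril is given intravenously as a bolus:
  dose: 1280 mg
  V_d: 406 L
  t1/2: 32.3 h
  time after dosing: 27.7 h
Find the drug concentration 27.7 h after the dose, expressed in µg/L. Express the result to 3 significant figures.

1740 µg/L

C₀ = Dose / Vd = 1280 / 406 = 3.153 mg/L
k = ln2 / t½ = 0.693147 / 32.3 = 0.02146 h⁻¹
C = C₀ · e^(−k·t) = 3.153 × e^(−0.02146 × 27.7)
  = 3.153 × 0.5519 = 1.740 mg/L
Convert: 1.740 mg/L × 1000 = 1740 µg/L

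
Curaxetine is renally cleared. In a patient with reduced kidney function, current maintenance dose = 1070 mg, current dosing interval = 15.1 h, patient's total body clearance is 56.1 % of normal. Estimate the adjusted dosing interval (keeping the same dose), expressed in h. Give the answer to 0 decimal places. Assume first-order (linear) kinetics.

27 h

To keep the same average steady-state level, dosing rate must scale with clearance.
CL ratio = 56.1 / 100 = 0.5610
New interval (same dose) = 15.1 / 0.5610 = 26.92 h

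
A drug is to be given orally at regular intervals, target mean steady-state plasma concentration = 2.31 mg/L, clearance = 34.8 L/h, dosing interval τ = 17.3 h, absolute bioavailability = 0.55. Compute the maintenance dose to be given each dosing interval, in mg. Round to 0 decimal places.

At steady state, F × (Dose/τ) = Css × CL.
Dose = Css × CL × τ / F = 2.31 × 34.80 × 17.3 / 0.55 = 2529 mg

2529 mg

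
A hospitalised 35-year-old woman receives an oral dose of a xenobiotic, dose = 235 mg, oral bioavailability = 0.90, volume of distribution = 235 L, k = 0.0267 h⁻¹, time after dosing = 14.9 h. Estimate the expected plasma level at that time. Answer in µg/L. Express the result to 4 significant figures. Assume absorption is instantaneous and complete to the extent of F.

604.6 µg/L

Amount reaching circulation = F × Dose = 0.90 × 235.0 = 211.5 mg
C₀ = F·Dose / Vd = 211.5 / 235 = 0.9000 mg/L
C = C₀ · e^(−k·t) = 0.9000 × e^(−0.02670 × 14.9)
  = 0.9000 × 0.6718 = 0.6046 mg/L
Convert: 0.6046 mg/L × 1000 = 604.6 µg/L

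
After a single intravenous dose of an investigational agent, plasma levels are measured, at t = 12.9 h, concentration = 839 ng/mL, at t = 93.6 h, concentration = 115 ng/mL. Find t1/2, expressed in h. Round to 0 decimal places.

28 h

k = ln(C₁/C₂) / (t₂ − t₁) = ln(839/115) / (93.6 − 12.9)
  = 1.987 / 80.70 = 0.02462 h⁻¹
t½ = ln2 / k = 0.693147 / 0.02462 = 28.15 h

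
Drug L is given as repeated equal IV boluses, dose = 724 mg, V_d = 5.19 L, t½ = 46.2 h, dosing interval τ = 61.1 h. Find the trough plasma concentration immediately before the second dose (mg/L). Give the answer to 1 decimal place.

55.8 mg/L

C₀ per dose = Dose / Vd = 724 / 5.19 = 139.5 mg/L
k = ln2 / t½ = 0.693147 / 46.2 = 0.01500 h⁻¹
Fraction remaining after one interval: r = e^(−kτ) = e^(−0.01500 × 61.1) = 0.3999
Before dose 2, 1 dose has been given (aged 1τ).
C_trough = C₀ × r = 139.5 × 0.3999 = 55.79 mg/L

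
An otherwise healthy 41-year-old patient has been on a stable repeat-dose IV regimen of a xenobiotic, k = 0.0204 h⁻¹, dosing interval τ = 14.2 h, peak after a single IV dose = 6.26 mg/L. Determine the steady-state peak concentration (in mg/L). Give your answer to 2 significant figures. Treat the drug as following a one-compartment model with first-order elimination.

25 mg/L

e^(−kτ) = e^(−0.02040 × 14.2) = 0.7485
Accumulation ratio R = 1 / (1 − e^(−kτ)) = 1 / (1 − 0.7485) = 3.976
Steady-state peak = C₀ × R = 6.26 × 3.976 = 24.89 mg/L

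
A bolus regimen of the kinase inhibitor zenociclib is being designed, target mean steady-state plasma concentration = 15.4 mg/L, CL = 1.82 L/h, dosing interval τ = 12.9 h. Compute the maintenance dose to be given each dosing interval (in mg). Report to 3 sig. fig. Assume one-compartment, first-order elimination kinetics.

362 mg

At steady state, Dose/τ = Css × CL.
Dose = Css × CL × τ = 15.4 × 1.820 × 12.9 = 361.6 mg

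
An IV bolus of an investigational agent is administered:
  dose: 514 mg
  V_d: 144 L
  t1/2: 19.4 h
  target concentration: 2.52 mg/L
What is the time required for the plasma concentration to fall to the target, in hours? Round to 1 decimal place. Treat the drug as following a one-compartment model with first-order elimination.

9.7 h

C₀ = Dose / Vd = 514.0 / 144 = 3.569 mg/L
k = ln2 / t½ = 0.693147 / 19.4 = 0.03573 h⁻¹
t = ln(C₀ / C) / k = ln(3.569 / 2.52) / 0.03573
  = ln(1.416) / 0.03573 = 0.3478 / 0.03573 = 9.734 h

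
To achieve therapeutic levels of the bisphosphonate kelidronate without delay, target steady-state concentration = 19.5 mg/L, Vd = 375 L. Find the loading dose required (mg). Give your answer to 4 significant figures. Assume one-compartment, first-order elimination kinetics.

7313 mg

LD = Css × Vd = 19.5 × 375 = 7313 mg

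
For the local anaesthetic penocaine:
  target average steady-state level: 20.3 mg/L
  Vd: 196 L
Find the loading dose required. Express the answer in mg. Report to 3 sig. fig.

3980 mg

LD = Css × Vd = 20.3 × 196 = 3979 mg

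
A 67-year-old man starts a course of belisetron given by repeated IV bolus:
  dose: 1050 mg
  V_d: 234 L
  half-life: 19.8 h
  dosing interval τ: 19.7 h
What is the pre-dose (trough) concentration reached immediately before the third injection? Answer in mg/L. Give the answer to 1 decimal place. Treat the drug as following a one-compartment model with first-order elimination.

3.4 mg/L

C₀ per dose = Dose / Vd = 1050 / 234 = 4.487 mg/L
k = ln2 / t½ = 0.693147 / 19.8 = 0.03501 h⁻¹
Fraction remaining after one interval: r = e^(−kτ) = e^(−0.03501 × 19.7) = 0.5017
Before dose 3, 2 doses have been given (aged 1τ, 2τ).
C_trough = C₀ × (r + r²) = 4.487 × (0.5017 + 0.2517) = 3.381 mg/L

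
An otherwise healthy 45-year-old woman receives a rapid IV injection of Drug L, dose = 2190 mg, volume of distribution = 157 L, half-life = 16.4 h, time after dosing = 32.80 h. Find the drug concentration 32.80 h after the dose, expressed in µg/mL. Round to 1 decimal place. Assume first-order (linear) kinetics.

C₀ = Dose / Vd = 2190 / 157 = 13.95 mg/L
k = ln2 / t½ = 0.693147 / 16.4 = 0.04227 h⁻¹
t / t½ = 32.80 / 16.4 = 2 half-lives
C = C₀ × (1/2)^2 = 13.95 × 0.2500 = 3.488 mg/L
(3.488 mg/L = 3.488 µg/mL)

3.5 µg/mL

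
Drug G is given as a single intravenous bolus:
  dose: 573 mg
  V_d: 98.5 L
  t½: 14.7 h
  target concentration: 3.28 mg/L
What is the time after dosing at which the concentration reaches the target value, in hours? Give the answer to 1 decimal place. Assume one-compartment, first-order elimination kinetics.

12.2 h

C₀ = Dose / Vd = 573.0 / 98.5 = 5.817 mg/L
k = ln2 / t½ = 0.693147 / 14.7 = 0.04715 h⁻¹
t = ln(C₀ / C) / k = ln(5.817 / 3.28) / 0.04715
  = ln(1.773) / 0.04715 = 0.5727 / 0.04715 = 12.15 h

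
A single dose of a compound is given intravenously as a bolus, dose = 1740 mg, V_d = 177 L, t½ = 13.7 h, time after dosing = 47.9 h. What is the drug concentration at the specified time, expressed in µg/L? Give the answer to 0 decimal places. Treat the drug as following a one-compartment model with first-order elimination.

C₀ = Dose / Vd = 1740 / 177 = 9.831 mg/L
k = ln2 / t½ = 0.693147 / 13.7 = 0.05059 h⁻¹
C = C₀ · e^(−k·t) = 9.831 × e^(−0.05059 × 47.9)
  = 9.831 × 0.08863 = 0.8713 mg/L
Convert: 0.8713 mg/L × 1000 = 871.3 µg/L

871 µg/L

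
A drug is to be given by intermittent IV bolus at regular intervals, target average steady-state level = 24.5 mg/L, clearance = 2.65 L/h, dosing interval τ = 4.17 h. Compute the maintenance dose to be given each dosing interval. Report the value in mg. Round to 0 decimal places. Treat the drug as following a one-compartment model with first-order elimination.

At steady state, Dose/τ = Css × CL.
Dose = Css × CL × τ = 24.5 × 2.650 × 4.17 = 270.7 mg

271 mg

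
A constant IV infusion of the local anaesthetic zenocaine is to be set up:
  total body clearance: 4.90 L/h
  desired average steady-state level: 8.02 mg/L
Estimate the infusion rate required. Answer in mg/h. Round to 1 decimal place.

39.3 mg/h

At steady state, infusion rate R₀ = Css × CL = 8.02 × 4.900 = 39.30 mg/h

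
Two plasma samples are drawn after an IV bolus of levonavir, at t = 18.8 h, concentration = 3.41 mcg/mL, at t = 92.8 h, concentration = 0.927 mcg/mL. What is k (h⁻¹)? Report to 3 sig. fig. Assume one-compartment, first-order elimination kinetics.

0.0176 h⁻¹

k = ln(C₁/C₂) / (t₂ − t₁) = ln(3.41/0.927) / (92.8 − 18.8)
  = 1.303 / 74.00 = 0.01761 h⁻¹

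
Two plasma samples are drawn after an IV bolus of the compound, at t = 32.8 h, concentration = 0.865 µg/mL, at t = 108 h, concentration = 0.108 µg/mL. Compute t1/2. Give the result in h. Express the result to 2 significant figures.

k = ln(C₁/C₂) / (t₂ − t₁) = ln(0.865/0.108) / (108 − 32.8)
  = 2.081 / 75.20 = 0.02767 h⁻¹
t½ = ln2 / k = 0.693147 / 0.02767 = 25.05 h

25 h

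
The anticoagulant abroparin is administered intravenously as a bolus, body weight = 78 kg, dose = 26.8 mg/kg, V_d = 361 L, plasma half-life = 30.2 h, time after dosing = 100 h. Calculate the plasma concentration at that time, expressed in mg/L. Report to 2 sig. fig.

0.58 mg/L

Total dose = 26.8 × 78 = 2090 mg
C₀ = Dose / Vd = 2090 / 361 = 5.789 mg/L
k = ln2 / t½ = 0.693147 / 30.2 = 0.02295 h⁻¹
C = C₀ · e^(−k·t) = 5.789 × e^(−0.02295 × 100)
  = 5.789 × 0.1008 = 0.5835 mg/L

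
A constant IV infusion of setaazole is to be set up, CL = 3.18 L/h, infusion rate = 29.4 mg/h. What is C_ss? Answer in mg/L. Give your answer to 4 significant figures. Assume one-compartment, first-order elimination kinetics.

9.245 mg/L

At steady state Css = R₀ / CL = 29.4 / 3.180 = 9.245 mg/L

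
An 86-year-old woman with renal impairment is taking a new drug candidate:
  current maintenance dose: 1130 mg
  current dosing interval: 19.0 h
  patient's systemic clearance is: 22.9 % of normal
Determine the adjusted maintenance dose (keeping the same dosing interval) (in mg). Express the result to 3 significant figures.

To keep the same average steady-state level, dosing rate must scale with clearance.
CL ratio = 22.9 / 100 = 0.2290
New dose (same interval) = 1130 × 0.2290 = 258.8 mg

259 mg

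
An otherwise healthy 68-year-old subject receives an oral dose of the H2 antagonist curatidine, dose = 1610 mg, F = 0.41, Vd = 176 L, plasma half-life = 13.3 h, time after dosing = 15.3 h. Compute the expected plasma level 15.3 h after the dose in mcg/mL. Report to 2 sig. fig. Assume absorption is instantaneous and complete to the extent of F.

Amount reaching circulation = F × Dose = 0.41 × 1610 = 660.1 mg
C₀ = F·Dose / Vd = 660.1 / 176 = 3.751 mg/L
k = ln2 / t½ = 0.693147 / 13.3 = 0.05212 h⁻¹
C = C₀ · e^(−k·t) = 3.751 × e^(−0.05212 × 15.3)
  = 3.751 × 0.4505 = 1.690 mg/L
(1.690 mg/L = 1.690 mcg/mL)

1.7 mcg/mL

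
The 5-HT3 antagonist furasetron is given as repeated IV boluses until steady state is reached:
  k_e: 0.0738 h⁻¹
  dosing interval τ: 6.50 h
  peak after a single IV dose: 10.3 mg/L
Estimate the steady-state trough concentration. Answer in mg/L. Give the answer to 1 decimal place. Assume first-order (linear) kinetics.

e^(−kτ) = e^(−0.07380 × 6.50) = 0.6190
Accumulation ratio R = 1 / (1 − e^(−kτ)) = 1 / (1 − 0.6190) = 2.625
Steady-state trough = C₀ × R × e^(−kτ) = 10.3 × 2.625 × 0.6190 = 16.74 mg/L

16.7 mg/L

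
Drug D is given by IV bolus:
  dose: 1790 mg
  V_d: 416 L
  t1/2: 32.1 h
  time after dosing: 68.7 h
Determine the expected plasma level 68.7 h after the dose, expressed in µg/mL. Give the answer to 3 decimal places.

C₀ = Dose / Vd = 1790 / 416 = 4.303 mg/L
k = ln2 / t½ = 0.693147 / 32.1 = 0.02159 h⁻¹
C = C₀ · e^(−k·t) = 4.303 × e^(−0.02159 × 68.7)
  = 4.303 × 0.2269 = 0.9764 mg/L
(0.9764 mg/L = 0.9764 µg/mL)

0.976 µg/mL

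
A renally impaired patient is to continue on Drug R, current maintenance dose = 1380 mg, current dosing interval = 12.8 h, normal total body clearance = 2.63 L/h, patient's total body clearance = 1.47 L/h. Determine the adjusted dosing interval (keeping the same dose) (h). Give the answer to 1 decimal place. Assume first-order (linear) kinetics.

To keep the same average steady-state level, dosing rate must scale with clearance.
CL ratio = 1.47 / 2.63 = 0.5589
New interval (same dose) = 12.8 / 0.5589 = 22.90 h

22.9 h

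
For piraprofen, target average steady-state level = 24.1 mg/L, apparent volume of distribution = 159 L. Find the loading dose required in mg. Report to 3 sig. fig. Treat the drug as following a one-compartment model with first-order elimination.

LD = Css × Vd = 24.1 × 159 = 3832 mg

3830 mg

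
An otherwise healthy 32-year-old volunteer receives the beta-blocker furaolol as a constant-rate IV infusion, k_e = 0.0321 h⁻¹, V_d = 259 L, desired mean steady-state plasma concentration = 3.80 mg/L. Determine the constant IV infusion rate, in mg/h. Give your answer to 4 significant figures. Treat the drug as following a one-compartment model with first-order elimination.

31.59 mg/h

CL = k × Vd = 0.03210 × 259 = 8.314 L/h
At steady state, infusion rate R₀ = Css × CL = 3.80 × 8.314 = 31.59 mg/h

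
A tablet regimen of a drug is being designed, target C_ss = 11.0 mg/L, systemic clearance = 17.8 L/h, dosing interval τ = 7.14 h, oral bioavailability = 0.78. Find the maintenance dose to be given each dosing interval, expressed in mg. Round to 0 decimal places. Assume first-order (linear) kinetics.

At steady state, F × (Dose/τ) = Css × CL.
Dose = Css × CL × τ / F = 11.0 × 17.80 × 7.14 / 0.78 = 1792 mg

1792 mg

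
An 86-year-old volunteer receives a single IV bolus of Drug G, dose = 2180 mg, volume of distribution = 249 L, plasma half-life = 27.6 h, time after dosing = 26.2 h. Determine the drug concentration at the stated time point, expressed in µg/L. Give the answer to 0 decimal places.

4534 µg/L

C₀ = Dose / Vd = 2180 / 249 = 8.755 mg/L
k = ln2 / t½ = 0.693147 / 27.6 = 0.02511 h⁻¹
C = C₀ · e^(−k·t) = 8.755 × e^(−0.02511 × 26.2)
  = 8.755 × 0.5179 = 4.534 mg/L
Convert: 4.534 mg/L × 1000 = 4534 µg/L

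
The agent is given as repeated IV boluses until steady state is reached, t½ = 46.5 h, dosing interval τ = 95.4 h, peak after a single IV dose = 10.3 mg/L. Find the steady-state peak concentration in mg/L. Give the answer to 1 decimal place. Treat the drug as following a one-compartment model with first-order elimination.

k = ln2 / t½ = 0.693147 / 46.5 = 0.01491 h⁻¹
e^(−kτ) = e^(−0.01491 × 95.4) = 0.2411
Accumulation ratio R = 1 / (1 − e^(−kτ)) = 1 / (1 − 0.2411) = 1.318
Steady-state peak = C₀ × R = 10.3 × 1.318 = 13.58 mg/L

13.6 mg/L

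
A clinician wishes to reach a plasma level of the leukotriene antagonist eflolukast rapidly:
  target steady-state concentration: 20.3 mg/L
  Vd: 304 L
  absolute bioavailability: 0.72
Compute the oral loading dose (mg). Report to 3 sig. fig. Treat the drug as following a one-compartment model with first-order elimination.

LD = Css × Vd / F = 20.3 × 304 / 0.72 = 8571 mg

8570 mg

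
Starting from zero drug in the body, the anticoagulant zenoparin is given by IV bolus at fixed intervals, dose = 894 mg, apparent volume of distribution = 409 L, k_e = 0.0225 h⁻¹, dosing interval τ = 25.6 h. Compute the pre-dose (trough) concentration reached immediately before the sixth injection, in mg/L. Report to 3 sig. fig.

C₀ per dose = Dose / Vd = 894 / 409 = 2.186 mg/L
Fraction remaining after one interval: r = e^(−kτ) = e^(−0.02250 × 25.6) = 0.5621
Before dose 6, 5 doses have been given (aged 1τ, 2τ, 3τ, 4τ, 5τ).
C_trough = C₀ × (r + r² + … + r^5) = C₀ × r(1−r^5)/(1−r)
        = 2.186 × 0.5621 × (1 − 0.05611) / (1 − 0.5621) = 2.649 mg/L

2.65 mg/L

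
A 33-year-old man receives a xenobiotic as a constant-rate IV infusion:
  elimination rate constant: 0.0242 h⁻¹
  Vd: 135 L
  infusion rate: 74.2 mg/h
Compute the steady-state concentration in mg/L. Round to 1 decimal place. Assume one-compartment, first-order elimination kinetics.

22.7 mg/L

CL = k × Vd = 0.02420 × 135 = 3.267 L/h
At steady state Css = R₀ / CL = 74.2 / 3.267 = 22.71 mg/L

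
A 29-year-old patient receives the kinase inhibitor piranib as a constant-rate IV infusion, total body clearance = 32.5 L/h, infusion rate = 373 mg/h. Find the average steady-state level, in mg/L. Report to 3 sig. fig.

11.5 mg/L

At steady state Css = R₀ / CL = 373 / 32.50 = 11.48 mg/L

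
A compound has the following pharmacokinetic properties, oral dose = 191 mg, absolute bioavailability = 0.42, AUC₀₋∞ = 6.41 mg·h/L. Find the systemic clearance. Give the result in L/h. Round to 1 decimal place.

CL = F·Dose / AUC = 0.42 × 191 / 6.41 = 12.51 L/h

12.5 L/h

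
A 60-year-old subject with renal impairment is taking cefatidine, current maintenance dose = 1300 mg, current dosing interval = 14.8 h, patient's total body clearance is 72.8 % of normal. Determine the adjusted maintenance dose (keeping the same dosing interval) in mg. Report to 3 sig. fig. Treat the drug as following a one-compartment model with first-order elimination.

946 mg

To keep the same average steady-state level, dosing rate must scale with clearance.
CL ratio = 72.8 / 100 = 0.7280
New dose (same interval) = 1300 × 0.7280 = 946.4 mg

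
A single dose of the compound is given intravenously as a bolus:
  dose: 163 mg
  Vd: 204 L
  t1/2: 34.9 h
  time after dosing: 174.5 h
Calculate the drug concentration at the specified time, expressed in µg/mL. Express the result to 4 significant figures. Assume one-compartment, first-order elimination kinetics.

0.02497 µg/mL

C₀ = Dose / Vd = 163.0 / 204 = 0.7990 mg/L
k = ln2 / t½ = 0.693147 / 34.9 = 0.01986 h⁻¹
t / t½ = 174.5 / 34.9 = 5 half-lives
C = C₀ × (1/2)^5 = 0.7990 × 0.03125 = 0.02497 mg/L
(0.02497 mg/L = 0.02497 µg/mL)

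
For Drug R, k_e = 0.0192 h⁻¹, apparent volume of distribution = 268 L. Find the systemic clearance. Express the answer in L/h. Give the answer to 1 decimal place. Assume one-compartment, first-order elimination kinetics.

CL = k × Vd = 0.0192 × 268 = 5.146 L/h

5.1 L/h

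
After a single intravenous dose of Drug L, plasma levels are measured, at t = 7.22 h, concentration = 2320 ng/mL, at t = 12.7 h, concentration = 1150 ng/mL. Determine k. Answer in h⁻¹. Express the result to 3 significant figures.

0.128 h⁻¹

k = ln(C₁/C₂) / (t₂ − t₁) = ln(2320/1150) / (12.7 − 7.22)
  = 0.7018 / 5.480 = 0.1281 h⁻¹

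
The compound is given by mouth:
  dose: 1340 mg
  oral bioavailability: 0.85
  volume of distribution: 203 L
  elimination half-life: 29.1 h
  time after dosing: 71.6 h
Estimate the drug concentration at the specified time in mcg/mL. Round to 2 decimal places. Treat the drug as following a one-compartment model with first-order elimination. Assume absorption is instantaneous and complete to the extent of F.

Amount reaching circulation = F × Dose = 0.85 × 1340 = 1139 mg
C₀ = F·Dose / Vd = 1139 / 203 = 5.611 mg/L
k = ln2 / t½ = 0.693147 / 29.1 = 0.02382 h⁻¹
C = C₀ · e^(−k·t) = 5.611 × e^(−0.02382 × 71.6)
  = 5.611 × 0.1817 = 1.020 mg/L
(1.020 mg/L = 1.020 mcg/mL)

1.02 mcg/mL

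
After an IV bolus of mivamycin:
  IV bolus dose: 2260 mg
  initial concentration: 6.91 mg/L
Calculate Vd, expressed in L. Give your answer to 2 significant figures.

Vd = Dose / C₀ = 2260 / 6.91 = 327.1 L

330 L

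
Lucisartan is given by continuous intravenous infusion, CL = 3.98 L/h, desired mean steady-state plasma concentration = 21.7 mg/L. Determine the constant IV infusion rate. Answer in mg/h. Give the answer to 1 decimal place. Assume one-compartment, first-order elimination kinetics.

86.4 mg/h

At steady state, infusion rate R₀ = Css × CL = 21.7 × 3.980 = 86.37 mg/h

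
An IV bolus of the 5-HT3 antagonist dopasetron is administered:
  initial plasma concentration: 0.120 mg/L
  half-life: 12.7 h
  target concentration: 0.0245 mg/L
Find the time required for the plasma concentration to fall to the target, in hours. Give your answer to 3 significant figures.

k = ln2 / t½ = 0.693147 / 12.7 = 0.05458 h⁻¹
t = ln(C₀ / C) / k = ln(0.1200 / 0.0245) / 0.05458
  = ln(4.898) / 0.05458 = 1.589 / 0.05458 = 29.11 h

29.1 h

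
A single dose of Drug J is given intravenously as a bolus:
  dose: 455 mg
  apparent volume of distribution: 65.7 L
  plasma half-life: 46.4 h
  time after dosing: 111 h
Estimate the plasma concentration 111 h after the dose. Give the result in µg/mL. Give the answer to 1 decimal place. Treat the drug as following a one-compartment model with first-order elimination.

1.3 µg/mL

C₀ = Dose / Vd = 455.0 / 65.7 = 6.925 mg/L
k = ln2 / t½ = 0.693147 / 46.4 = 0.01494 h⁻¹
C = C₀ · e^(−k·t) = 6.925 × e^(−0.01494 × 111)
  = 6.925 × 0.1905 = 1.319 mg/L
(1.319 mg/L = 1.319 µg/mL)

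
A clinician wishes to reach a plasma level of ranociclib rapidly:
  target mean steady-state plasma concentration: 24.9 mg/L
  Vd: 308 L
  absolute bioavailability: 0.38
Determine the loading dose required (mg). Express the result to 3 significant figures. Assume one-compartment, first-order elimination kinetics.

LD = Css × Vd / F = 24.9 × 308 / 0.38 = 20180 mg

20200 mg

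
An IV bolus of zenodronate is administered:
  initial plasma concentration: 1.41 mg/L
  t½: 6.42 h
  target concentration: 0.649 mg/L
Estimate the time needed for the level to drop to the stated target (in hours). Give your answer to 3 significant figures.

k = ln2 / t½ = 0.693147 / 6.42 = 0.1080 h⁻¹
t = ln(C₀ / C) / k = ln(1.410 / 0.649) / 0.1080
  = ln(2.173) / 0.1080 = 0.7761 / 0.1080 = 7.186 h

7.19 h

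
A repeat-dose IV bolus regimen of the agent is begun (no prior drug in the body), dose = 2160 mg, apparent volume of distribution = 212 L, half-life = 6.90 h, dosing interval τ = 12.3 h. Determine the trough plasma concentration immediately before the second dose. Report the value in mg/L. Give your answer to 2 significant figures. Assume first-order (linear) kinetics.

C₀ per dose = Dose / Vd = 2160 / 212 = 10.19 mg/L
k = ln2 / t½ = 0.693147 / 6.90 = 0.1005 h⁻¹
Fraction remaining after one interval: r = e^(−kτ) = e^(−0.1005 × 12.3) = 0.2905
Before dose 2, 1 dose has been given (aged 1τ).
C_trough = C₀ × r = 10.19 × 0.2905 = 2.960 mg/L

3.0 mg/L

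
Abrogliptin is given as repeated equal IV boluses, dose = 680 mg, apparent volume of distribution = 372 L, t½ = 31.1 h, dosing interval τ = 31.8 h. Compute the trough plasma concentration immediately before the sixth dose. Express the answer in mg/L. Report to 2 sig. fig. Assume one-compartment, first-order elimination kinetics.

1.7 mg/L

C₀ per dose = Dose / Vd = 680 / 372 = 1.828 mg/L
k = ln2 / t½ = 0.693147 / 31.1 = 0.02229 h⁻¹
Fraction remaining after one interval: r = e^(−kτ) = e^(−0.02229 × 31.8) = 0.4922
Before dose 6, 5 doses have been given (aged 1τ, 2τ, 3τ, 4τ, 5τ).
C_trough = C₀ × (r + r² + … + r^5) = C₀ × r(1−r^5)/(1−r)
        = 1.828 × 0.4922 × (1 − 0.02889) / (1 − 0.4922) = 1.721 mg/L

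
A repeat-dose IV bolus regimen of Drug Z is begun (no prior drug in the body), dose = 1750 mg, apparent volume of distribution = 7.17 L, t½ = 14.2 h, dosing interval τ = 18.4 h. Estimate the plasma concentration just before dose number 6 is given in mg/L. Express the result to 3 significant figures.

C₀ per dose = Dose / Vd = 1750 / 7.17 = 244.1 mg/L
k = ln2 / t½ = 0.693147 / 14.2 = 0.04881 h⁻¹
Fraction remaining after one interval: r = e^(−kτ) = e^(−0.04881 × 18.4) = 0.4073
Before dose 6, 5 doses have been given (aged 1τ, 2τ, 3τ, 4τ, 5τ).
C_trough = C₀ × (r + r² + … + r^5) = C₀ × r(1−r^5)/(1−r)
        = 244.1 × 0.4073 × (1 − 0.01121) / (1 − 0.4073) = 165.9 mg/L

166 mg/L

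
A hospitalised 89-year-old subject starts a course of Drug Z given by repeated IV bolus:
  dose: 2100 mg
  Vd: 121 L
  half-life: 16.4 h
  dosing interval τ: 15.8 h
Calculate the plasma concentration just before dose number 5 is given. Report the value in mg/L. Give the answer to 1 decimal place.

C₀ per dose = Dose / Vd = 2100 / 121 = 17.36 mg/L
k = ln2 / t½ = 0.693147 / 16.4 = 0.04227 h⁻¹
Fraction remaining after one interval: r = e^(−kτ) = e^(−0.04227 × 15.8) = 0.5128
Before dose 5, 4 doses have been given (aged 1τ, 2τ, 3τ, 4τ).
C_trough = C₀ × (r + r² + … + r^4) = C₀ × r(1−r^4)/(1−r)
        = 17.36 × 0.5128 × (1 − 0.06915) / (1 − 0.5128) = 17.01 mg/L

17.0 mg/L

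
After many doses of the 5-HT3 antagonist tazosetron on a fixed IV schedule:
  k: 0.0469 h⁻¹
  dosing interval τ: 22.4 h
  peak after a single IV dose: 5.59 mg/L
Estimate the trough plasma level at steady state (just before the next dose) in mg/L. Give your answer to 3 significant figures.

3.01 mg/L

e^(−kτ) = e^(−0.04690 × 22.4) = 0.3497
Accumulation ratio R = 1 / (1 − e^(−kτ)) = 1 / (1 − 0.3497) = 1.538
Steady-state trough = C₀ × R × e^(−kτ) = 5.59 × 1.538 × 0.3497 = 3.007 mg/L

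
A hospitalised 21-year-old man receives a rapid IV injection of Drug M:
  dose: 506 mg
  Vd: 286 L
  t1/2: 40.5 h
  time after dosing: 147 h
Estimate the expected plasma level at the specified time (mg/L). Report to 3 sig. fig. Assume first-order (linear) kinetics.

C₀ = Dose / Vd = 506.0 / 286 = 1.769 mg/L
k = ln2 / t½ = 0.693147 / 40.5 = 0.01711 h⁻¹
C = C₀ · e^(−k·t) = 1.769 × e^(−0.01711 × 147)
  = 1.769 × 0.08085 = 0.1430 mg/L

0.143 mg/L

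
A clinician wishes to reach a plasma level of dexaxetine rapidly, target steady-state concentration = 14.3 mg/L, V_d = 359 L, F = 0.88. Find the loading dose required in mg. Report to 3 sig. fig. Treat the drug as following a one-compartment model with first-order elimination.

LD = Css × Vd / F = 14.3 × 359 / 0.88 = 5834 mg

5830 mg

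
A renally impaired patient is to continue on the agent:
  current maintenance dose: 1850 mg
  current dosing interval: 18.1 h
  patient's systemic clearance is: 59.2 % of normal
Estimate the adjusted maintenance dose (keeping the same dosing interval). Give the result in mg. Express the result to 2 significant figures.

1100 mg

To keep the same average steady-state level, dosing rate must scale with clearance.
CL ratio = 59.2 / 100 = 0.5920
New dose (same interval) = 1850 × 0.5920 = 1095 mg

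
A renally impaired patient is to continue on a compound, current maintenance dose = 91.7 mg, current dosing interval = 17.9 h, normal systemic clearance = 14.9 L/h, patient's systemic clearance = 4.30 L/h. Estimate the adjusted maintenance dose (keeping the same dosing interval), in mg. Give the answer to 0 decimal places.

26 mg

To keep the same average steady-state level, dosing rate must scale with clearance.
CL ratio = 4.30 / 14.9 = 0.2886
New dose (same interval) = 91.7 × 0.2886 = 26.46 mg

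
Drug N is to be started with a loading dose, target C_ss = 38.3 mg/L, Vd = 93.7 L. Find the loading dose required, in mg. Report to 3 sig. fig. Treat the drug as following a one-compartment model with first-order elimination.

LD = Css × Vd = 38.3 × 93.7 = 3589 mg

3590 mg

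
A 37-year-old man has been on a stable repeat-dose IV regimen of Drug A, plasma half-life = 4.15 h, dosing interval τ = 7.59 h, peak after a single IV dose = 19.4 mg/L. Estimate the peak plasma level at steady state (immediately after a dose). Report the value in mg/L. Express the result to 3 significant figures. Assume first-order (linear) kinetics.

27.0 mg/L

k = ln2 / t½ = 0.693147 / 4.15 = 0.1670 h⁻¹
e^(−kτ) = e^(−0.1670 × 7.59) = 0.2815
Accumulation ratio R = 1 / (1 − e^(−kτ)) = 1 / (1 − 0.2815) = 1.392
Steady-state peak = C₀ × R = 19.4 × 1.392 = 27.00 mg/L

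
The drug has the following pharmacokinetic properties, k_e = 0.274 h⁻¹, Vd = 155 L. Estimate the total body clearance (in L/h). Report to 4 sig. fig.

42.47 L/h

CL = k × Vd = 0.274 × 155 = 42.47 L/h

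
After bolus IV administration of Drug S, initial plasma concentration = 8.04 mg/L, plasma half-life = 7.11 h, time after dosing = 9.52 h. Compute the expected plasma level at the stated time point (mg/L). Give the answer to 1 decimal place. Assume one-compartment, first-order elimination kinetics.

k = ln2 / t½ = 0.693147 / 7.11 = 0.09749 h⁻¹
C = C₀ · e^(−k·t) = 8.040 × e^(−0.09749 × 9.52)
  = 8.040 × 0.3953 = 3.178 mg/L

3.2 mg/L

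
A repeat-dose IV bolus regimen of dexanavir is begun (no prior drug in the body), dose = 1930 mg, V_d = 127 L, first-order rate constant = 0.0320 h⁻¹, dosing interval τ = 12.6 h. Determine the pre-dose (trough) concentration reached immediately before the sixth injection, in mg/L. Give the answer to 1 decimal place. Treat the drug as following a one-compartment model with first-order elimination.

26.5 mg/L

C₀ per dose = Dose / Vd = 1930 / 127 = 15.20 mg/L
Fraction remaining after one interval: r = e^(−kτ) = e^(−0.03200 × 12.6) = 0.6682
Before dose 6, 5 doses have been given (aged 1τ, 2τ, 3τ, 4τ, 5τ).
C_trough = C₀ × (r + r² + … + r^5) = C₀ × r(1−r^5)/(1−r)
        = 15.20 × 0.6682 × (1 − 0.1332) / (1 − 0.6682) = 26.53 mg/L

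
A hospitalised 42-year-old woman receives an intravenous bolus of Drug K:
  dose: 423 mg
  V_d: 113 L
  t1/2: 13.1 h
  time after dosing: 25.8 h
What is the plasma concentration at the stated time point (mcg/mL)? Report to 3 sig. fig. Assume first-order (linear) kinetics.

C₀ = Dose / Vd = 423.0 / 113 = 3.743 mg/L
k = ln2 / t½ = 0.693147 / 13.1 = 0.05291 h⁻¹
C = C₀ · e^(−k·t) = 3.743 × e^(−0.05291 × 25.8)
  = 3.743 × 0.2554 = 0.9560 mg/L
(0.9560 mg/L = 0.9560 mcg/mL)

0.956 mcg/mL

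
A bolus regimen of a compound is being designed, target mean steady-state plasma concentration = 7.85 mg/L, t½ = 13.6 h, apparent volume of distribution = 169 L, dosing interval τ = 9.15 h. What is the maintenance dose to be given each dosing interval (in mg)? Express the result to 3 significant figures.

k = ln2 / t½ = 0.693147 / 13.6 = 0.05097 h⁻¹
CL = k × Vd = 0.05097 × 169 = 8.614 L/h
At steady state, Dose/τ = Css × CL.
Dose = Css × CL × τ = 7.85 × 8.614 × 9.15 = 618.7 mg

619 mg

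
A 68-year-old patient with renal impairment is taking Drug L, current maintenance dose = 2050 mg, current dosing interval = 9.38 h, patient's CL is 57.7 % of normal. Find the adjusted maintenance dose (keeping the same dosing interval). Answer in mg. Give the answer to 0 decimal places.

1183 mg

To keep the same average steady-state level, dosing rate must scale with clearance.
CL ratio = 57.7 / 100 = 0.5770
New dose (same interval) = 2050 × 0.5770 = 1183 mg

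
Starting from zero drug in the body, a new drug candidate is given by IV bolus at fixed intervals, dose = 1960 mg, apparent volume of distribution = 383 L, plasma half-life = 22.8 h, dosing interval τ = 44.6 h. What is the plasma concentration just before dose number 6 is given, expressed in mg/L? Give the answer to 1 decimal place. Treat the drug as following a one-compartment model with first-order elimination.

C₀ per dose = Dose / Vd = 1960 / 383 = 5.117 mg/L
k = ln2 / t½ = 0.693147 / 22.8 = 0.03040 h⁻¹
Fraction remaining after one interval: r = e^(−kτ) = e^(−0.03040 × 44.6) = 0.2577
Before dose 6, 5 doses have been given (aged 1τ, 2τ, 3τ, 4τ, 5τ).
C_trough = C₀ × (r + r² + … + r^5) = C₀ × r(1−r^5)/(1−r)
        = 5.117 × 0.2577 × (1 − 0.001137) / (1 − 0.2577) = 1.774 mg/L

1.8 mg/L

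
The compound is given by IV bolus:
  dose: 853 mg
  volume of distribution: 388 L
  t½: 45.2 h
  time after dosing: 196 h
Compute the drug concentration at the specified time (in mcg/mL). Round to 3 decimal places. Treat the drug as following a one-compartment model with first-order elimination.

0.109 mcg/mL

C₀ = Dose / Vd = 853.0 / 388 = 2.198 mg/L
k = ln2 / t½ = 0.693147 / 45.2 = 0.01534 h⁻¹
C = C₀ · e^(−k·t) = 2.198 × e^(−0.01534 × 196)
  = 2.198 × 0.04946 = 0.1087 mg/L
(0.1087 mg/L = 0.1087 mcg/mL)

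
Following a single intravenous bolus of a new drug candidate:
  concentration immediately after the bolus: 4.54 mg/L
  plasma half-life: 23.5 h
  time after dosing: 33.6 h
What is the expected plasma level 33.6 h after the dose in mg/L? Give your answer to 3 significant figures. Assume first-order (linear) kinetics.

k = ln2 / t½ = 0.693147 / 23.5 = 0.02950 h⁻¹
C = C₀ · e^(−k·t) = 4.540 × e^(−0.02950 × 33.6)
  = 4.540 × 0.3711 = 1.685 mg/L

1.69 mg/L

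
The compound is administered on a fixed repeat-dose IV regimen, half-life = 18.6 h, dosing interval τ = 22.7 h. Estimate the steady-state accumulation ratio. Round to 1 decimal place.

1.8

k = ln2 / t½ = 0.693147 / 18.6 = 0.03727 h⁻¹
e^(−kτ) = e^(−0.03727 × 22.7) = 0.4291
Accumulation ratio R = 1 / (1 − e^(−kτ)) = 1 / (1 − 0.4291) = 1.752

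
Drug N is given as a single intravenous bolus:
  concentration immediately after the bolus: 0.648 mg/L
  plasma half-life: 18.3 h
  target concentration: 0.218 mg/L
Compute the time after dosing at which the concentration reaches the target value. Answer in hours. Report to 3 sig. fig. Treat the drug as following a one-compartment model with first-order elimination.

28.8 h

k = ln2 / t½ = 0.693147 / 18.3 = 0.03788 h⁻¹
t = ln(C₀ / C) / k = ln(0.6480 / 0.218) / 0.03788
  = ln(2.972) / 0.03788 = 1.089 / 0.03788 = 28.75 h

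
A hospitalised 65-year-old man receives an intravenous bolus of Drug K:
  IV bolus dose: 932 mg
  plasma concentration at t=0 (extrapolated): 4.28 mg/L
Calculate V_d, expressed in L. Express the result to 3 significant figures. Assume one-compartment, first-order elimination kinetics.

218 L

Vd = Dose / C₀ = 932.0 / 4.28 = 217.8 L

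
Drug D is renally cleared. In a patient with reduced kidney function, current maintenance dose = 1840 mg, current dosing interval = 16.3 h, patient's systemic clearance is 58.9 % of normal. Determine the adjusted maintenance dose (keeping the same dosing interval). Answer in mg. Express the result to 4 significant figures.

To keep the same average steady-state level, dosing rate must scale with clearance.
CL ratio = 58.9 / 100 = 0.5890
New dose (same interval) = 1840 × 0.5890 = 1084 mg

1084 mg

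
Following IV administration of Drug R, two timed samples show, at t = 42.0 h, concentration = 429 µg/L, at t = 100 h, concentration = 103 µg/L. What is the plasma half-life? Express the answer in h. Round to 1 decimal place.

k = ln(C₁/C₂) / (t₂ − t₁) = ln(429/103) / (100 − 42.0)
  = 1.427 / 58.00 = 0.02460 h⁻¹
t½ = ln2 / k = 0.693147 / 0.02460 = 28.18 h

28.2 h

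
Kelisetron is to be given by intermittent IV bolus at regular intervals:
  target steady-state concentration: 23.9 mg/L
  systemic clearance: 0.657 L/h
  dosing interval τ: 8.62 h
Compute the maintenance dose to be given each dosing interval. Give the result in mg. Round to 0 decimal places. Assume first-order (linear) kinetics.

135 mg

At steady state, Dose/τ = Css × CL.
Dose = Css × CL × τ = 23.9 × 0.6570 × 8.62 = 135.4 mg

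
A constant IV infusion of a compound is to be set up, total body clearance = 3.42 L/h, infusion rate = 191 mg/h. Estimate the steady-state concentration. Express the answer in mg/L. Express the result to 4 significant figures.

55.85 mg/L

At steady state Css = R₀ / CL = 191 / 3.420 = 55.85 mg/L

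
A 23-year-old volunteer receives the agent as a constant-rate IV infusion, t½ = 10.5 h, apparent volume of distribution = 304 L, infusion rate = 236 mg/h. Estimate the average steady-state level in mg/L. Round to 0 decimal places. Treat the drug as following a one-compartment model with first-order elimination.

k = ln2 / t½ = 0.693147 / 10.5 = 0.06601 h⁻¹
CL = k × Vd = 0.06601 × 304 = 20.07 L/h
At steady state Css = R₀ / CL = 236 / 20.07 = 11.76 mg/L

12 mg/L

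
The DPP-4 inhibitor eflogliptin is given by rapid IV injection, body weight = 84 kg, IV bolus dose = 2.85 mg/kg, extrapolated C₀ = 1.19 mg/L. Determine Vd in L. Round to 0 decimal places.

Dose = 2.85 × 84 = 239.4 mg
Vd = Dose / C₀ = 239.4 / 1.19 = 201.2 L

201 L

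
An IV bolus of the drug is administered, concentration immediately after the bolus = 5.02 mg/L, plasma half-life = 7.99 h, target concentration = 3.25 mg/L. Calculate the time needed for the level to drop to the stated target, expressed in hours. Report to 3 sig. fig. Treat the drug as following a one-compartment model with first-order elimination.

5.01 h

k = ln2 / t½ = 0.693147 / 7.99 = 0.08675 h⁻¹
t = ln(C₀ / C) / k = ln(5.020 / 3.25) / 0.08675
  = ln(1.545) / 0.08675 = 0.4350 / 0.08675 = 5.014 h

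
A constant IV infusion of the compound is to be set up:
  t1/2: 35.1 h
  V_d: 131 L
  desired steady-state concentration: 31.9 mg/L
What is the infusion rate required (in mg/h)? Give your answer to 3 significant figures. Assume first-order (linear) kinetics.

k = ln2 / t½ = 0.693147 / 35.1 = 0.01975 h⁻¹
CL = k × Vd = 0.01975 × 131 = 2.587 L/h
At steady state, infusion rate R₀ = Css × CL = 31.9 × 2.587 = 82.53 mg/h

82.5 mg/h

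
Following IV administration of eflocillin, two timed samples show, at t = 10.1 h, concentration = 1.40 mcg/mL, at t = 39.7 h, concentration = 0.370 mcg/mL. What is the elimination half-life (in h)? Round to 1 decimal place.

k = ln(C₁/C₂) / (t₂ − t₁) = ln(1.40/0.370) / (39.7 − 10.1)
  = 1.331 / 29.60 = 0.04497 h⁻¹
t½ = ln2 / k = 0.693147 / 0.04497 = 15.41 h

15.4 h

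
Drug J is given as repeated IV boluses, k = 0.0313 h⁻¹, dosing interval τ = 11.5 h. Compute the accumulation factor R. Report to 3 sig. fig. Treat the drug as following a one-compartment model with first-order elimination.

3.31

e^(−kτ) = e^(−0.03130 × 11.5) = 0.6977
Accumulation ratio R = 1 / (1 − e^(−kτ)) = 1 / (1 − 0.6977) = 3.308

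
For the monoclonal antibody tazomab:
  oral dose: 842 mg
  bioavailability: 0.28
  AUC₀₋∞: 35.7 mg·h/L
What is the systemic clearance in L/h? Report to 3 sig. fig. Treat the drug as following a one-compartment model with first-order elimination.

CL = F·Dose / AUC = 0.28 × 842 / 35.7 = 6.604 L/h

6.60 L/h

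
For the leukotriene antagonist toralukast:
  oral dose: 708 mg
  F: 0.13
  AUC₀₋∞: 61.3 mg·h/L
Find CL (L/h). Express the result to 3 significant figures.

1.50 L/h

CL = F·Dose / AUC = 0.13 × 708 / 61.3 = 1.501 L/h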